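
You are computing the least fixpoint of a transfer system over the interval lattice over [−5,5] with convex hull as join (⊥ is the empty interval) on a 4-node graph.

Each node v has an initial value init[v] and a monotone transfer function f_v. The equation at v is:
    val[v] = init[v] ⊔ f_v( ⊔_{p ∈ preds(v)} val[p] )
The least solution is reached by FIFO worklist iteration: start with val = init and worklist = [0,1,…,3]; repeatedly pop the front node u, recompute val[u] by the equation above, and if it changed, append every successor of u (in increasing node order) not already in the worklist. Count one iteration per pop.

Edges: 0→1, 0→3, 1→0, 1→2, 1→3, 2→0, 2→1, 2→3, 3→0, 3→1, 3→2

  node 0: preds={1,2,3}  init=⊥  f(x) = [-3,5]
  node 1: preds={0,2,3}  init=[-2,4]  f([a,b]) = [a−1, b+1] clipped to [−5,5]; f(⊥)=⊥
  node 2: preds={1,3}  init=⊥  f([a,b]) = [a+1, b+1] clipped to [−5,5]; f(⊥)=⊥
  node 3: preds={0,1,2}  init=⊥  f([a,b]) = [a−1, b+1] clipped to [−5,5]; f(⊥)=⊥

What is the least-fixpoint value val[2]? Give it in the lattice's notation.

Iteration log — 10 steps:
  step 1. node 0  ⊔preds=[-2,4]  new=[-3,5]  old=⊥  +wl: 
  step 2. node 1  ⊔preds=[-3,5]  new=[-4,5]  old=[-2,4]  +wl: 0
  step 3. node 2  ⊔preds=[-4,5]  new=[-3,5]  old=⊥  +wl: 1
  step 4. node 3  ⊔preds=[-4,5]  new=[-5,5]  old=⊥  +wl: 2
  step 5. node 0  ⊔preds=[-5,5]  new=[-3,5]  stable
  step 6. node 1  ⊔preds=[-5,5]  new=[-5,5]  old=[-4,5]  +wl: 0,3
  step 7. node 2  ⊔preds=[-5,5]  new=[-4,5]  old=[-3,5]  +wl: 1
  step 8. node 0  ⊔preds=[-5,5]  new=[-3,5]  stable
  step 9. node 3  ⊔preds=[-5,5]  new=[-5,5]  stable
  step 10. node 1  ⊔preds=[-5,5]  new=[-5,5]  stable

Least fixpoint reached:
  node 0: [-3,5]
  node 1: [-5,5]
  node 2: [-4,5]
  node 3: [-5,5]

[-4,5]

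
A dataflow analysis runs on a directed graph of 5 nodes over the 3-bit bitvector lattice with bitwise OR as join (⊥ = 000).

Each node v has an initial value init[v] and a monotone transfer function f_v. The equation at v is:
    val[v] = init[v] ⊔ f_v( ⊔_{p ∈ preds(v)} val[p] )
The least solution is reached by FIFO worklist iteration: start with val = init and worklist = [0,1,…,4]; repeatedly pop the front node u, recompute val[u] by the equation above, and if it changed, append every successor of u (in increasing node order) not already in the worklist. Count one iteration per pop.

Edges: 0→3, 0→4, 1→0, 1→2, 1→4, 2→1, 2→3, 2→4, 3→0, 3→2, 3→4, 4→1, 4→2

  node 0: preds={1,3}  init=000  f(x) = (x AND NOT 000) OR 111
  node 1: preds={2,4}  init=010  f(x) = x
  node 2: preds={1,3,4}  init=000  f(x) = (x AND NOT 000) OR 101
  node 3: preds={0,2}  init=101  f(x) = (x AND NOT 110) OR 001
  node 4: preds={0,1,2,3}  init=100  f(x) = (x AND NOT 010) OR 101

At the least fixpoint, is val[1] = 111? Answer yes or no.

yes

Trace (10 dequeues):
  [1] u=0 | in 111 | out 111 | prev 000 | push {}
  [2] u=1 | in 100 | out 110 | prev 010 | push {0}
  [3] u=2 | in 111 | out 111 | prev 000 | push {1}
  [4] u=3 | in 111 | out 101 | ==
  [5] u=4 | in 111 | out 101 | prev 100 | push {2}
  [6] u=0 | in 111 | out 111 | ==
  [7] u=1 | in 111 | out 111 | prev 110 | push {0,4}
  [8] u=2 | in 111 | out 111 | ==
  [9] u=0 | in 111 | out 111 | ==
  [10] u=4 | in 111 | out 101 | ==

Converged values:
  [0] 111
  [1] 111
  [2] 111
  [3] 101
  [4] 101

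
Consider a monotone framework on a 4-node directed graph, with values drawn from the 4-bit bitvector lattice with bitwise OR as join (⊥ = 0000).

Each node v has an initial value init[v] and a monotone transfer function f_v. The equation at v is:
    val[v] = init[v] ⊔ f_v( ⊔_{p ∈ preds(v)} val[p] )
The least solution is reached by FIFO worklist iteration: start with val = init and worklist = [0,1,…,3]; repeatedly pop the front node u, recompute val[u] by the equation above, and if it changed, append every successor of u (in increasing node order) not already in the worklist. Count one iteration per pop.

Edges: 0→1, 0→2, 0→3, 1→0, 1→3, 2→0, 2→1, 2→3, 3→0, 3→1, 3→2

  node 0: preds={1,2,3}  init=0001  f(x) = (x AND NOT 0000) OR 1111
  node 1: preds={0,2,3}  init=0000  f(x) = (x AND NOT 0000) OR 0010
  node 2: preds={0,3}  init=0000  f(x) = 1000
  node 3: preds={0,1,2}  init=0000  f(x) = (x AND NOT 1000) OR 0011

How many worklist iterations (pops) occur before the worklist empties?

7

Worklist (7 pops):
  #1 pop 0: in=0000 → 1111 (was 0001); enqueue []
  #2 pop 1: in=1111 → 1111 (was 0000); enqueue [0]
  #3 pop 2: in=1111 → 1000 (was 0000); enqueue [1]
  #4 pop 3: in=1111 → 0111 (was 0000); enqueue [2]
  #5 pop 0: in=1111 → 1111 (no change)
  #6 pop 1: in=1111 → 1111 (no change)
  #7 pop 2: in=1111 → 1000 (no change)

Fixpoint:
  val[0] = 1111
  val[1] = 1111
  val[2] = 1000
  val[3] = 0111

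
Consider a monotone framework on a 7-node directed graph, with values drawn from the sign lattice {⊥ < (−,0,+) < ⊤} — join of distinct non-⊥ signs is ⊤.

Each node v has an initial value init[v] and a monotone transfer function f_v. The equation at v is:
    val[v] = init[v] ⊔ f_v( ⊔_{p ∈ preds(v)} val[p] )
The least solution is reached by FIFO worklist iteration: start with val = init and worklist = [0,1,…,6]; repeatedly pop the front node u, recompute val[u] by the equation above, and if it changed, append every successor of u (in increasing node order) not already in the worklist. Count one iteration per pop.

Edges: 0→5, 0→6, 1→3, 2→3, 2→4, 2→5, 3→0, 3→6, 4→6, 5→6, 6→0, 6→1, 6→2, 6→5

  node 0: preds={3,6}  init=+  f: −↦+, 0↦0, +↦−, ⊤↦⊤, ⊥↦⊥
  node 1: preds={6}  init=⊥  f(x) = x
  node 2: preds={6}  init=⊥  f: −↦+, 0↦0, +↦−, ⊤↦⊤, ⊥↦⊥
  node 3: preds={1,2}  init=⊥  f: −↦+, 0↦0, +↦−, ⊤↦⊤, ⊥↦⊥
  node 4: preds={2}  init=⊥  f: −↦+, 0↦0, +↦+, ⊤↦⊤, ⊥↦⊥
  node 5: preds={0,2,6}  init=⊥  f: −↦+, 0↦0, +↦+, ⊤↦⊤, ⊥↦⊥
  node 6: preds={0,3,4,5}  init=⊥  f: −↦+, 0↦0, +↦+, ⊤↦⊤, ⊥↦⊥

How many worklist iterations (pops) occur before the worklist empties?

22

Iteration log — 22 steps:
  step 1. node 0  ⊔preds=⊥  new=+  stable
  step 2. node 1  ⊔preds=⊥  new=⊥  stable
  step 3. node 2  ⊔preds=⊥  new=⊥  stable
  step 4. node 3  ⊔preds=⊥  new=⊥  stable
  step 5. node 4  ⊔preds=⊥  new=⊥  stable
  step 6. node 5  ⊔preds=+  new=+  old=⊥  +wl: 
  step 7. node 6  ⊔preds=+  new=+  old=⊥  +wl: 0,1,2,5
  step 8. node 0  ⊔preds=+  new=⊤  old=+  +wl: 6
  step 9. node 1  ⊔preds=+  new=+  old=⊥  +wl: 3
  step 10. node 2  ⊔preds=+  new=−  old=⊥  +wl: 4
  step 11. node 5  ⊔preds=⊤  new=⊤  old=+  +wl: 
  step 12. node 6  ⊔preds=⊤  new=⊤  old=+  +wl: 0,1,2,5
  step 13. node 3  ⊔preds=⊤  new=⊤  old=⊥  +wl: 6
  step 14. node 4  ⊔preds=−  new=+  old=⊥  +wl: 
  step 15. node 0  ⊔preds=⊤  new=⊤  stable
  step 16. node 1  ⊔preds=⊤  new=⊤  old=+  +wl: 3
  step 17. node 2  ⊔preds=⊤  new=⊤  old=−  +wl: 4
  step 18. node 5  ⊔preds=⊤  new=⊤  stable
  step 19. node 6  ⊔preds=⊤  new=⊤  stable
  step 20. node 3  ⊔preds=⊤  new=⊤  stable
  step 21. node 4  ⊔preds=⊤  new=⊤  old=+  +wl: 6
  step 22. node 6  ⊔preds=⊤  new=⊤  stable

Least fixpoint reached:
  node 0: ⊤
  node 1: ⊤
  node 2: ⊤
  node 3: ⊤
  node 4: ⊤
  node 5: ⊤
  node 6: ⊤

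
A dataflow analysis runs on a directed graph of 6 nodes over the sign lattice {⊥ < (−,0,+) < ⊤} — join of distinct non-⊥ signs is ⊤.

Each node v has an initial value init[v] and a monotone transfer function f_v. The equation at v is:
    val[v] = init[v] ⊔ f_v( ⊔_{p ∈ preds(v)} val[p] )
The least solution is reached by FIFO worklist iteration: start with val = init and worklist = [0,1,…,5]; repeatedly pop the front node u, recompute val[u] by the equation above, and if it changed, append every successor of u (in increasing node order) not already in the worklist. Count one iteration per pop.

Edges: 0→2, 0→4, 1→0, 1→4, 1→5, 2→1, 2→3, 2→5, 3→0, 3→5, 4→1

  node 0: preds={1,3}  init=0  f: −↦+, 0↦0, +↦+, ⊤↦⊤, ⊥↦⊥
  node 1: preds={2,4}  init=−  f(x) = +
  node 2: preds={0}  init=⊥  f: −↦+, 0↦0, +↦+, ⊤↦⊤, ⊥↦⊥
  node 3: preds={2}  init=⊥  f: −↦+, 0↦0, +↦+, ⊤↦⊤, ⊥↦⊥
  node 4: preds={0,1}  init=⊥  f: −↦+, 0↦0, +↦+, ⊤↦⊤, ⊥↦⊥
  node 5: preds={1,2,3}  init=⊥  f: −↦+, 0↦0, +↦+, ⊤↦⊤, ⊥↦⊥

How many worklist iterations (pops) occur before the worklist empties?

Iteration log — 8 steps:
  step 1. node 0  ⊔preds=−  new=⊤  old=0  +wl: 
  step 2. node 1  ⊔preds=⊥  new=⊤  old=−  +wl: 0
  step 3. node 2  ⊔preds=⊤  new=⊤  old=⊥  +wl: 1
  step 4. node 3  ⊔preds=⊤  new=⊤  old=⊥  +wl: 
  step 5. node 4  ⊔preds=⊤  new=⊤  old=⊥  +wl: 
  step 6. node 5  ⊔preds=⊤  new=⊤  old=⊥  +wl: 
  step 7. node 0  ⊔preds=⊤  new=⊤  stable
  step 8. node 1  ⊔preds=⊤  new=⊤  stable

Least fixpoint reached:
  node 0: ⊤
  node 1: ⊤
  node 2: ⊤
  node 3: ⊤
  node 4: ⊤
  node 5: ⊤

8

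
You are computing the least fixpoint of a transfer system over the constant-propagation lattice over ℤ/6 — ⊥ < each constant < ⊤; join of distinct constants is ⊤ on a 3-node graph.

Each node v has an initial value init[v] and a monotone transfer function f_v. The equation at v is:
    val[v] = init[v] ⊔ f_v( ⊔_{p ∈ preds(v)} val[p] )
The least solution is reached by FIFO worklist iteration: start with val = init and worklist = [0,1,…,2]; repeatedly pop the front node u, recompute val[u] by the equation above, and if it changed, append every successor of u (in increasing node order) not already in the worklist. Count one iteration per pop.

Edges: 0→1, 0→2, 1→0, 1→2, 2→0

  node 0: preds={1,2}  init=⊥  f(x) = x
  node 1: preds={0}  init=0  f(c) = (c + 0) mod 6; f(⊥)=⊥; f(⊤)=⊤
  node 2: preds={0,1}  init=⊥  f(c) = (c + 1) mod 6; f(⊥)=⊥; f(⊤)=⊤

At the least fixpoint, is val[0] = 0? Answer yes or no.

Trace (7 dequeues):
  [1] u=0 | in 0 | out 0 | prev ⊥ | push {}
  [2] u=1 | in 0 | out 0 | ==
  [3] u=2 | in 0 | out 1 | prev ⊥ | push {0}
  [4] u=0 | in ⊤ | out ⊤ | prev 0 | push {1,2}
  [5] u=1 | in ⊤ | out ⊤ | prev 0 | push {0}
  [6] u=2 | in ⊤ | out ⊤ | prev 1 | push {}
  [7] u=0 | in ⊤ | out ⊤ | ==

Converged values:
  [0] ⊤
  [1] ⊤
  [2] ⊤

no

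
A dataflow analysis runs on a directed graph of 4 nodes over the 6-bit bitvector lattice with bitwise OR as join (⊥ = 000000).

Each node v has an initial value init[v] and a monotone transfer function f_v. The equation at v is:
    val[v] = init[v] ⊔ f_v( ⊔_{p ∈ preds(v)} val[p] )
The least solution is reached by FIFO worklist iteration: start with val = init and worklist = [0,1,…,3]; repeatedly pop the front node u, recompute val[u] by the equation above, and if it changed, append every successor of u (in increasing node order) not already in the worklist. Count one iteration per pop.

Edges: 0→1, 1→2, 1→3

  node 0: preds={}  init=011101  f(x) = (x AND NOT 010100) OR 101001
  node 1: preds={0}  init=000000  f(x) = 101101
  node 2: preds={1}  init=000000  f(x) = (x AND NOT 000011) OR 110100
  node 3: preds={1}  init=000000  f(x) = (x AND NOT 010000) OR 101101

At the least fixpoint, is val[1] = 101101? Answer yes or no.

Worklist (4 pops):
  #1 pop 0: in=000000 → 111101 (was 011101); enqueue []
  #2 pop 1: in=111101 → 101101 (was 000000); enqueue []
  #3 pop 2: in=101101 → 111100 (was 000000); enqueue []
  #4 pop 3: in=101101 → 101101 (was 000000); enqueue []

Fixpoint:
  val[0] = 111101
  val[1] = 101101
  val[2] = 111100
  val[3] = 101101

yes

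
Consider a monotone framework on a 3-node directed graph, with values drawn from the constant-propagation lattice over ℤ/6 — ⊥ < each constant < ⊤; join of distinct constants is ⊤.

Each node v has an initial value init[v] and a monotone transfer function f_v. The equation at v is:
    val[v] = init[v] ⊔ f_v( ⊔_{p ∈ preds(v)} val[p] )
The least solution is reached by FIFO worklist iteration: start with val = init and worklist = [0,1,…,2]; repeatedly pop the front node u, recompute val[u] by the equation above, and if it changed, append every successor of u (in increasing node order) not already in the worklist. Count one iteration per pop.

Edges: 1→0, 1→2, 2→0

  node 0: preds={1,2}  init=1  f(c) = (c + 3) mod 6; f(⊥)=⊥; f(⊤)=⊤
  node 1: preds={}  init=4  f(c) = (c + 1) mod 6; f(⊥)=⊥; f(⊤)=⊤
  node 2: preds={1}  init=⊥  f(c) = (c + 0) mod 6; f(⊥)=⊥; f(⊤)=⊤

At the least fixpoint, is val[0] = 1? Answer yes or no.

yes

Iteration log — 4 steps:
  step 1. node 0  ⊔preds=4  new=1  stable
  step 2. node 1  ⊔preds=⊥  new=4  stable
  step 3. node 2  ⊔preds=4  new=4  old=⊥  +wl: 0
  step 4. node 0  ⊔preds=4  new=1  stable

Least fixpoint reached:
  node 0: 1
  node 1: 4
  node 2: 4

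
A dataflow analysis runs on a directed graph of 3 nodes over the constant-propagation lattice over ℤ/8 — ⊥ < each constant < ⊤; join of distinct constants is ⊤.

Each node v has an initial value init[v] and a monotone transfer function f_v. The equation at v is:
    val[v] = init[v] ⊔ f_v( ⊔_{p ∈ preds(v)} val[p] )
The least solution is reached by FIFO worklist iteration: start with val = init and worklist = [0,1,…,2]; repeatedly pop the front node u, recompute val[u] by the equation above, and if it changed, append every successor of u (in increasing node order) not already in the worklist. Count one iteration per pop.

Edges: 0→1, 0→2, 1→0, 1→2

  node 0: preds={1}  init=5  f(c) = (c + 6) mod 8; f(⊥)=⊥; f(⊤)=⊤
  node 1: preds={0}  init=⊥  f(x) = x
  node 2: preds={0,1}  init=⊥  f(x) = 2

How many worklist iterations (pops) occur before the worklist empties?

Trace (7 dequeues):
  [1] u=0 | in ⊥ | out 5 | ==
  [2] u=1 | in 5 | out 5 | prev ⊥ | push {0}
  [3] u=2 | in 5 | out 2 | prev ⊥ | push {}
  [4] u=0 | in 5 | out ⊤ | prev 5 | push {1,2}
  [5] u=1 | in ⊤ | out ⊤ | prev 5 | push {0}
  [6] u=2 | in ⊤ | out 2 | ==
  [7] u=0 | in ⊤ | out ⊤ | ==

Converged values:
  [0] ⊤
  [1] ⊤
  [2] 2

7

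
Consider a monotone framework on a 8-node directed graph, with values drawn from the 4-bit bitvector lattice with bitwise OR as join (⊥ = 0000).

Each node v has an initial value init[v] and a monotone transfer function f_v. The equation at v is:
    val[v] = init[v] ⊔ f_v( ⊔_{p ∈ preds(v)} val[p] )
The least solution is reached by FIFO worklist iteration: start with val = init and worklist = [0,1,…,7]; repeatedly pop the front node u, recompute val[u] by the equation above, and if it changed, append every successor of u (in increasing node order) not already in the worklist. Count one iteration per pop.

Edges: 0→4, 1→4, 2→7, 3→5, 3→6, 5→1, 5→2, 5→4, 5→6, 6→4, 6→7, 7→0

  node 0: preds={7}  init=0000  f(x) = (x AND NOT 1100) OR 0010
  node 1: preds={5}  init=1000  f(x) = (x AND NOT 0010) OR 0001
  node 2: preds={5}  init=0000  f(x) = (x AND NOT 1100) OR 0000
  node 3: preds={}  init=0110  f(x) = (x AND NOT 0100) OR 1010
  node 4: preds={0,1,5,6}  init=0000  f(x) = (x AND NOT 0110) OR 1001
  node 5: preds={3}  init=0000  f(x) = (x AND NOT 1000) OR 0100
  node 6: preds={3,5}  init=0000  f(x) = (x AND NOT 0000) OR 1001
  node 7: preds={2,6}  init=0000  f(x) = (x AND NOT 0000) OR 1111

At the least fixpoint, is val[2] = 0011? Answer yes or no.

no

Worklist (14 pops):
  #1 pop 0: in=0000 → 0010 (was 0000); enqueue []
  #2 pop 1: in=0000 → 1001 (was 1000); enqueue []
  #3 pop 2: in=0000 → 0000 (no change)
  #4 pop 3: in=0000 → 1110 (was 0110); enqueue []
  #5 pop 4: in=1011 → 1001 (was 0000); enqueue []
  #6 pop 5: in=1110 → 0110 (was 0000); enqueue [1,2,4]
  #7 pop 6: in=1110 → 1111 (was 0000); enqueue []
  #8 pop 7: in=1111 → 1111 (was 0000); enqueue [0]
  #9 pop 1: in=0110 → 1101 (was 1001); enqueue []
  #10 pop 2: in=0110 → 0010 (was 0000); enqueue [7]
  #11 pop 4: in=1111 → 1001 (no change)
  #12 pop 0: in=1111 → 0011 (was 0010); enqueue [4]
  #13 pop 7: in=1111 → 1111 (no change)
  #14 pop 4: in=1111 → 1001 (no change)

Fixpoint:
  val[0] = 0011
  val[1] = 1101
  val[2] = 0010
  val[3] = 1110
  val[4] = 1001
  val[5] = 0110
  val[6] = 1111
  val[7] = 1111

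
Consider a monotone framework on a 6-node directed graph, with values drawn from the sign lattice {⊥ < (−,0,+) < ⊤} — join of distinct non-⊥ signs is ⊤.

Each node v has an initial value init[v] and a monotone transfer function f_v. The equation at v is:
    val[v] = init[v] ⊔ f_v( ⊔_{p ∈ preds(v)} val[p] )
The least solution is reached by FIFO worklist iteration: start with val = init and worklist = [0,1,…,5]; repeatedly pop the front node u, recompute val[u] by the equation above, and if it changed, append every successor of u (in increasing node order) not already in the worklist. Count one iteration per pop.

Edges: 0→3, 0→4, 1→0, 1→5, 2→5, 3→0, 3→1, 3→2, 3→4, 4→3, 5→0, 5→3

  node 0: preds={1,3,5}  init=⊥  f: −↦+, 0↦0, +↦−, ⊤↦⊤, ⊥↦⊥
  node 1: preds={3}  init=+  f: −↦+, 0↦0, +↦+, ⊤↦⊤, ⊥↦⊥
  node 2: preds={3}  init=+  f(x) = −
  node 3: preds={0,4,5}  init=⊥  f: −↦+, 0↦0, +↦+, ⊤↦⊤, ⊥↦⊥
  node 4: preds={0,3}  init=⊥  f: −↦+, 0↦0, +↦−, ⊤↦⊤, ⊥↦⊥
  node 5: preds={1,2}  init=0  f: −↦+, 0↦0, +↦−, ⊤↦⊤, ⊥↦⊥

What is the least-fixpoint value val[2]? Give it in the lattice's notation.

⊤

Trace (12 dequeues):
  [1] u=0 | in ⊤ | out ⊤ | prev ⊥ | push {}
  [2] u=1 | in ⊥ | out + | ==
  [3] u=2 | in ⊥ | out ⊤ | prev + | push {}
  [4] u=3 | in ⊤ | out ⊤ | prev ⊥ | push {0,1,2}
  [5] u=4 | in ⊤ | out ⊤ | prev ⊥ | push {3}
  [6] u=5 | in ⊤ | out ⊤ | prev 0 | push {}
  [7] u=0 | in ⊤ | out ⊤ | ==
  [8] u=1 | in ⊤ | out ⊤ | prev + | push {0,5}
  [9] u=2 | in ⊤ | out ⊤ | ==
  [10] u=3 | in ⊤ | out ⊤ | ==
  [11] u=0 | in ⊤ | out ⊤ | ==
  [12] u=5 | in ⊤ | out ⊤ | ==

Converged values:
  [0] ⊤
  [1] ⊤
  [2] ⊤
  [3] ⊤
  [4] ⊤
  [5] ⊤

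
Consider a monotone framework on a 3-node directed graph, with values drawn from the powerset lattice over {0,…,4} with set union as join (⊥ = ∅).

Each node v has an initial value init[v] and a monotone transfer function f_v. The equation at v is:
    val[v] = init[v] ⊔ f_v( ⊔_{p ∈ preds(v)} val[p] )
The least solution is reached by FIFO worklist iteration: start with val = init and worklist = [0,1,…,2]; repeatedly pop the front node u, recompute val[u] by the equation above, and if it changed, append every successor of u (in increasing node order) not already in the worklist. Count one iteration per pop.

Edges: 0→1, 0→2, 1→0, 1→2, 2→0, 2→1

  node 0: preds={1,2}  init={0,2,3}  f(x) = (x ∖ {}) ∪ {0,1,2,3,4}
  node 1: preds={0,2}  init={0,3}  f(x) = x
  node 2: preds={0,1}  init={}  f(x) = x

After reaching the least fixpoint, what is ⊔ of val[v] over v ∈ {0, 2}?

{0,1,2,3,4}

Iteration log — 5 steps:
  step 1. node 0  ⊔preds={0,3}  new={0,1,2,3,4}  old={0,2,3}  +wl: 
  step 2. node 1  ⊔preds={0,1,2,3,4}  new={0,1,2,3,4}  old={0,3}  +wl: 0
  step 3. node 2  ⊔preds={0,1,2,3,4}  new={0,1,2,3,4}  old={}  +wl: 1
  step 4. node 0  ⊔preds={0,1,2,3,4}  new={0,1,2,3,4}  stable
  step 5. node 1  ⊔preds={0,1,2,3,4}  new={0,1,2,3,4}  stable

Least fixpoint reached:
  node 0: {0,1,2,3,4}
  node 1: {0,1,2,3,4}
  node 2: {0,1,2,3,4}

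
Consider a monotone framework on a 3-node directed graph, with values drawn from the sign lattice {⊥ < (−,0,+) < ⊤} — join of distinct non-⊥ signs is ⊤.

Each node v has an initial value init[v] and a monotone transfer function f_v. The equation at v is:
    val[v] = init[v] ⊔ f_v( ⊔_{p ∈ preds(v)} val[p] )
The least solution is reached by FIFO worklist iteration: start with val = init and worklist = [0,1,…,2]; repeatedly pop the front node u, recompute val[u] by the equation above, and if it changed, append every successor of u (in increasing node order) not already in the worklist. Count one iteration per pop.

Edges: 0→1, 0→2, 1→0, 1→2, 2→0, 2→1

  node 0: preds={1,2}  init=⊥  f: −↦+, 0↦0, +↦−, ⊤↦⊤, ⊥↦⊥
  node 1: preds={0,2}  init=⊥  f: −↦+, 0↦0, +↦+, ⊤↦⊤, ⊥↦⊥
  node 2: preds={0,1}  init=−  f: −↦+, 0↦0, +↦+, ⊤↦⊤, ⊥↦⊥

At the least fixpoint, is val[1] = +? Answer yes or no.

Trace (6 dequeues):
  [1] u=0 | in − | out + | prev ⊥ | push {}
  [2] u=1 | in ⊤ | out ⊤ | prev ⊥ | push {0}
  [3] u=2 | in ⊤ | out ⊤ | prev − | push {1}
  [4] u=0 | in ⊤ | out ⊤ | prev + | push {2}
  [5] u=1 | in ⊤ | out ⊤ | ==
  [6] u=2 | in ⊤ | out ⊤ | ==

Converged values:
  [0] ⊤
  [1] ⊤
  [2] ⊤

no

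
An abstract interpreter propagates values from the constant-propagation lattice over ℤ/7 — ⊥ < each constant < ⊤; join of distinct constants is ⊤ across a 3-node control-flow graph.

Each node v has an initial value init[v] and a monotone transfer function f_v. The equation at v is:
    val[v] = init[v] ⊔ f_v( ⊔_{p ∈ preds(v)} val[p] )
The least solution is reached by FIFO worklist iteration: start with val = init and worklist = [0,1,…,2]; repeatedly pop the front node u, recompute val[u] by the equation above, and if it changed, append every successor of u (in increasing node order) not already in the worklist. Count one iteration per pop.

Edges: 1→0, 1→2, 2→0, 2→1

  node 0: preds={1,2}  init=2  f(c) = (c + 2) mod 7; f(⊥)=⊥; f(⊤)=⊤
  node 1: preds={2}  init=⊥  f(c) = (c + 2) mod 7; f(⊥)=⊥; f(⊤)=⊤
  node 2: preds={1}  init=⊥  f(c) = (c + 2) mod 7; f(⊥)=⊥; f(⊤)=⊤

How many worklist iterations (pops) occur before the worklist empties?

Worklist (3 pops):
  #1 pop 0: in=⊥ → 2 (no change)
  #2 pop 1: in=⊥ → ⊥ (no change)
  #3 pop 2: in=⊥ → ⊥ (no change)

Fixpoint:
  val[0] = 2
  val[1] = ⊥
  val[2] = ⊥

3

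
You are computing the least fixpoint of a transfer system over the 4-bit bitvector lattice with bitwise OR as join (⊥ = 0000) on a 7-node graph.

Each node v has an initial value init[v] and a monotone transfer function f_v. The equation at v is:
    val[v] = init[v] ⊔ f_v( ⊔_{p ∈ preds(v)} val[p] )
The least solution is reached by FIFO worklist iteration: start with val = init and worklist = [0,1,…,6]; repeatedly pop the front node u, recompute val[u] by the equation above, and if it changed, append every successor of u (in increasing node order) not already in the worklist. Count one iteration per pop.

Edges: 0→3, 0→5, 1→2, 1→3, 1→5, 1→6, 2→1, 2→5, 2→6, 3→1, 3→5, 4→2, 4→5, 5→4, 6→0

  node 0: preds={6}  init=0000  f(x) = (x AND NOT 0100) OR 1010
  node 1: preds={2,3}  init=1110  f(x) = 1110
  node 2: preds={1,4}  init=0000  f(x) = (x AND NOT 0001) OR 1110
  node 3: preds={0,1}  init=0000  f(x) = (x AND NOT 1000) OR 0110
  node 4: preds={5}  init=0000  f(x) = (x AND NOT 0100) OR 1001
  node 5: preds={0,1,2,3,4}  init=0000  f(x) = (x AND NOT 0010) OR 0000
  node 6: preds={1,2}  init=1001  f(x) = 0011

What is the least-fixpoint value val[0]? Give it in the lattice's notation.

Trace (11 dequeues):
  [1] u=0 | in 1001 | out 1011 | prev 0000 | push {}
  [2] u=1 | in 0000 | out 1110 | ==
  [3] u=2 | in 1110 | out 1110 | prev 0000 | push {1}
  [4] u=3 | in 1111 | out 0111 | prev 0000 | push {}
  [5] u=4 | in 0000 | out 1001 | prev 0000 | push {2}
  [6] u=5 | in 1111 | out 1101 | prev 0000 | push {4}
  [7] u=6 | in 1110 | out 1011 | prev 1001 | push {0}
  [8] u=1 | in 1111 | out 1110 | ==
  [9] u=2 | in 1111 | out 1110 | ==
  [10] u=4 | in 1101 | out 1001 | ==
  [11] u=0 | in 1011 | out 1011 | ==

Converged values:
  [0] 1011
  [1] 1110
  [2] 1110
  [3] 0111
  [4] 1001
  [5] 1101
  [6] 1011

1011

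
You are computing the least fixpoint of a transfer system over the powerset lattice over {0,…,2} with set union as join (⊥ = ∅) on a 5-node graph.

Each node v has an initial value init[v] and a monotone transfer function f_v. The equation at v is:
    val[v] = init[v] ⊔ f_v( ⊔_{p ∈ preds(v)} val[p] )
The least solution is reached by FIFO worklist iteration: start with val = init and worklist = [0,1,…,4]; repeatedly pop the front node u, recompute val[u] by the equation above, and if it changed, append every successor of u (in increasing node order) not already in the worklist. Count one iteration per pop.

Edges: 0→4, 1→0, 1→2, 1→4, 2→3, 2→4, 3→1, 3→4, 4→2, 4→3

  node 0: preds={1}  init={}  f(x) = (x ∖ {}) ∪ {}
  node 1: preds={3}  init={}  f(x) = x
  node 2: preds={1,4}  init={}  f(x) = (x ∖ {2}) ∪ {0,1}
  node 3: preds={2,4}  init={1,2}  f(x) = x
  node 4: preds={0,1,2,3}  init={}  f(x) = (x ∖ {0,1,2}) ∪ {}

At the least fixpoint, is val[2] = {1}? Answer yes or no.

Worklist (11 pops):
  #1 pop 0: in={} → {} (no change)
  #2 pop 1: in={1,2} → {1,2} (was {}); enqueue [0]
  #3 pop 2: in={1,2} → {0,1} (was {}); enqueue []
  #4 pop 3: in={0,1} → {0,1,2} (was {1,2}); enqueue [1]
  #5 pop 4: in={0,1,2} → {} (no change)
  #6 pop 0: in={1,2} → {1,2} (was {}); enqueue [4]
  #7 pop 1: in={0,1,2} → {0,1,2} (was {1,2}); enqueue [0,2]
  #8 pop 4: in={0,1,2} → {} (no change)
  #9 pop 0: in={0,1,2} → {0,1,2} (was {1,2}); enqueue [4]
  #10 pop 2: in={0,1,2} → {0,1} (no change)
  #11 pop 4: in={0,1,2} → {} (no change)

Fixpoint:
  val[0] = {0,1,2}
  val[1] = {0,1,2}
  val[2] = {0,1}
  val[3] = {0,1,2}
  val[4] = {}

no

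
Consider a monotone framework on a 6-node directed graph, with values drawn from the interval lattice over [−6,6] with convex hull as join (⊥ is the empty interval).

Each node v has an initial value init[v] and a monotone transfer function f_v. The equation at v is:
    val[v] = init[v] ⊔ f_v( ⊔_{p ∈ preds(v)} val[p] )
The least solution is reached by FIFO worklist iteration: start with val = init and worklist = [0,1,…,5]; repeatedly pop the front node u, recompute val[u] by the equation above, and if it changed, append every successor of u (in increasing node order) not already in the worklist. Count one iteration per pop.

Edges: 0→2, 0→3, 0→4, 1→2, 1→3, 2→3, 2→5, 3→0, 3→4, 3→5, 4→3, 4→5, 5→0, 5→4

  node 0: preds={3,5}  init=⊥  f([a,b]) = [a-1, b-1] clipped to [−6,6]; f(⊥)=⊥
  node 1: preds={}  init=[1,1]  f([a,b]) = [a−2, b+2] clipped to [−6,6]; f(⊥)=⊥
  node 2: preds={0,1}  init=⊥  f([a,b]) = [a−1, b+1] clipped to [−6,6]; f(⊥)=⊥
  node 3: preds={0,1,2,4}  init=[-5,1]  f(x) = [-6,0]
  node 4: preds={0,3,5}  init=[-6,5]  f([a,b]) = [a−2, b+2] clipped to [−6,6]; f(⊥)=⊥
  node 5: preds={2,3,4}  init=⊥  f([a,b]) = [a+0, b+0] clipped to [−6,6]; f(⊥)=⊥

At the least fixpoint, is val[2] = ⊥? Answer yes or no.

Iteration log — 16 steps:
  step 1. node 0  ⊔preds=[-5,1]  new=[-6,0]  old=⊥  +wl: 
  step 2. node 1  ⊔preds=⊥  new=[1,1]  stable
  step 3. node 2  ⊔preds=[-6,1]  new=[-6,2]  old=⊥  +wl: 
  step 4. node 3  ⊔preds=[-6,5]  new=[-6,1]  old=[-5,1]  +wl: 0
  step 5. node 4  ⊔preds=[-6,1]  new=[-6,5]  stable
  step 6. node 5  ⊔preds=[-6,5]  new=[-6,5]  old=⊥  +wl: 4
  step 7. node 0  ⊔preds=[-6,5]  new=[-6,4]  old=[-6,0]  +wl: 2,3
  step 8. node 4  ⊔preds=[-6,5]  new=[-6,6]  old=[-6,5]  +wl: 5
  step 9. node 2  ⊔preds=[-6,4]  new=[-6,5]  old=[-6,2]  +wl: 
  step 10. node 3  ⊔preds=[-6,6]  new=[-6,1]  stable
  step 11. node 5  ⊔preds=[-6,6]  new=[-6,6]  old=[-6,5]  +wl: 0,4
  step 12. node 0  ⊔preds=[-6,6]  new=[-6,5]  old=[-6,4]  +wl: 2,3
  step 13. node 4  ⊔preds=[-6,6]  new=[-6,6]  stable
  step 14. node 2  ⊔preds=[-6,5]  new=[-6,6]  old=[-6,5]  +wl: 5
  step 15. node 3  ⊔preds=[-6,6]  new=[-6,1]  stable
  step 16. node 5  ⊔preds=[-6,6]  new=[-6,6]  stable

Least fixpoint reached:
  node 0: [-6,5]
  node 1: [1,1]
  node 2: [-6,6]
  node 3: [-6,1]
  node 4: [-6,6]
  node 5: [-6,6]

no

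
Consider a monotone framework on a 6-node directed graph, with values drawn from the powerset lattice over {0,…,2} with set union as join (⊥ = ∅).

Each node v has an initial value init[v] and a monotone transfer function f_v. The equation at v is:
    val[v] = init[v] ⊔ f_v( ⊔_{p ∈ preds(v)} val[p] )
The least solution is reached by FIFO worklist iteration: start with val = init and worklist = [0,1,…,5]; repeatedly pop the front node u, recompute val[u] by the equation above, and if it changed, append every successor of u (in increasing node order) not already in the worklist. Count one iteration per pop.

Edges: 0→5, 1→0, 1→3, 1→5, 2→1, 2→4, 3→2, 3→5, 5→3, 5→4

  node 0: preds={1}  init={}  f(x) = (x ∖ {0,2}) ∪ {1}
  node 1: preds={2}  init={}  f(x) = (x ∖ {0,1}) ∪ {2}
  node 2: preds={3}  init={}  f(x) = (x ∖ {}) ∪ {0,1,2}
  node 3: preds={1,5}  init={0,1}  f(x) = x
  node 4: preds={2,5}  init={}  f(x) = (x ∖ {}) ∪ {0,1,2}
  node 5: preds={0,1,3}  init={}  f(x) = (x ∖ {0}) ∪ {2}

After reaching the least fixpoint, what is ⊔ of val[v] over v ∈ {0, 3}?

{0,1,2}

Trace (11 dequeues):
  [1] u=0 | in {} | out {1} | prev {} | push {}
  [2] u=1 | in {} | out {2} | prev {} | push {0}
  [3] u=2 | in {0,1} | out {0,1,2} | prev {} | push {1}
  [4] u=3 | in {2} | out {0,1,2} | prev {0,1} | push {2}
  [5] u=4 | in {0,1,2} | out {0,1,2} | prev {} | push {}
  [6] u=5 | in {0,1,2} | out {1,2} | prev {} | push {3,4}
  [7] u=0 | in {2} | out {1} | ==
  [8] u=1 | in {0,1,2} | out {2} | ==
  [9] u=2 | in {0,1,2} | out {0,1,2} | ==
  [10] u=3 | in {1,2} | out {0,1,2} | ==
  [11] u=4 | in {0,1,2} | out {0,1,2} | ==

Converged values:
  [0] {1}
  [1] {2}
  [2] {0,1,2}
  [3] {0,1,2}
  [4] {0,1,2}
  [5] {1,2}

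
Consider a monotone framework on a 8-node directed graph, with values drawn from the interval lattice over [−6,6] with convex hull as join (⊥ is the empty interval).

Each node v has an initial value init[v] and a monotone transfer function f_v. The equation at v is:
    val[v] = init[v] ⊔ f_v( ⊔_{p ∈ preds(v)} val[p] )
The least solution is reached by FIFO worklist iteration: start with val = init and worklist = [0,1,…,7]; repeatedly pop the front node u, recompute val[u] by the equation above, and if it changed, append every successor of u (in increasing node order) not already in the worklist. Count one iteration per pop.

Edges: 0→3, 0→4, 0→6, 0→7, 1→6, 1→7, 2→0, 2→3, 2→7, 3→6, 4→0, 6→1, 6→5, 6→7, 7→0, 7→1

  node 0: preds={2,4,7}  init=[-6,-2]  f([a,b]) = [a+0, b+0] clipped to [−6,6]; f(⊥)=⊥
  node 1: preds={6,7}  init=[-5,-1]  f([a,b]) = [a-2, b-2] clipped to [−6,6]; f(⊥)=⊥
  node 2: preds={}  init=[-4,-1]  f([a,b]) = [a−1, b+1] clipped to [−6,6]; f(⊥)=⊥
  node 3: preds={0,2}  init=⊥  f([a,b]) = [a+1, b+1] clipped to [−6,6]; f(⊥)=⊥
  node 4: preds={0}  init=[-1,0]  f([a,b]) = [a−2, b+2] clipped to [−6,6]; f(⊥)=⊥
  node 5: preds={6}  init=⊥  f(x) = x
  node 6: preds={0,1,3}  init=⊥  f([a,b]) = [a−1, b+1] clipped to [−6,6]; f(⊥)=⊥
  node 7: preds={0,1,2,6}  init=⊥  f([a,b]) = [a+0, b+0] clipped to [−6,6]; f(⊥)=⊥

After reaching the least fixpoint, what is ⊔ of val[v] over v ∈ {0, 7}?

[-6,6]

Worklist (29 pops):
  #1 pop 0: in=[-4,0] → [-6,0] (was [-6,-2]); enqueue []
  #2 pop 1: in=⊥ → [-5,-1] (no change)
  #3 pop 2: in=⊥ → [-4,-1] (no change)
  #4 pop 3: in=[-6,0] → [-5,1] (was ⊥); enqueue []
  #5 pop 4: in=[-6,0] → [-6,2] (was [-1,0]); enqueue [0]
  #6 pop 5: in=⊥ → ⊥ (no change)
  #7 pop 6: in=[-6,1] → [-6,2] (was ⊥); enqueue [1,5]
  #8 pop 7: in=[-6,2] → [-6,2] (was ⊥); enqueue []
  #9 pop 0: in=[-6,2] → [-6,2] (was [-6,0]); enqueue [3,4,6,7]
  #10 pop 1: in=[-6,2] → [-6,0] (was [-5,-1]); enqueue []
  #11 pop 5: in=[-6,2] → [-6,2] (was ⊥); enqueue []
  #12 pop 3: in=[-6,2] → [-5,3] (was [-5,1]); enqueue []
  #13 pop 4: in=[-6,2] → [-6,4] (was [-6,2]); enqueue [0]
  #14 pop 6: in=[-6,3] → [-6,4] (was [-6,2]); enqueue [1,5]
  #15 pop 7: in=[-6,4] → [-6,4] (was [-6,2]); enqueue []
  #16 pop 0: in=[-6,4] → [-6,4] (was [-6,2]); enqueue [3,4,6,7]
  #17 pop 1: in=[-6,4] → [-6,2] (was [-6,0]); enqueue []
  #18 pop 5: in=[-6,4] → [-6,4] (was [-6,2]); enqueue []
  #19 pop 3: in=[-6,4] → [-5,5] (was [-5,3]); enqueue []
  #20 pop 4: in=[-6,4] → [-6,6] (was [-6,4]); enqueue [0]
  #21 pop 6: in=[-6,5] → [-6,6] (was [-6,4]); enqueue [1,5]
  #22 pop 7: in=[-6,6] → [-6,6] (was [-6,4]); enqueue []
  #23 pop 0: in=[-6,6] → [-6,6] (was [-6,4]); enqueue [3,4,6,7]
  #24 pop 1: in=[-6,6] → [-6,4] (was [-6,2]); enqueue []
  #25 pop 5: in=[-6,6] → [-6,6] (was [-6,4]); enqueue []
  #26 pop 3: in=[-6,6] → [-5,6] (was [-5,5]); enqueue []
  #27 pop 4: in=[-6,6] → [-6,6] (no change)
  #28 pop 6: in=[-6,6] → [-6,6] (no change)
  #29 pop 7: in=[-6,6] → [-6,6] (no change)

Fixpoint:
  val[0] = [-6,6]
  val[1] = [-6,4]
  val[2] = [-4,-1]
  val[3] = [-5,6]
  val[4] = [-6,6]
  val[5] = [-6,6]
  val[6] = [-6,6]
  val[7] = [-6,6]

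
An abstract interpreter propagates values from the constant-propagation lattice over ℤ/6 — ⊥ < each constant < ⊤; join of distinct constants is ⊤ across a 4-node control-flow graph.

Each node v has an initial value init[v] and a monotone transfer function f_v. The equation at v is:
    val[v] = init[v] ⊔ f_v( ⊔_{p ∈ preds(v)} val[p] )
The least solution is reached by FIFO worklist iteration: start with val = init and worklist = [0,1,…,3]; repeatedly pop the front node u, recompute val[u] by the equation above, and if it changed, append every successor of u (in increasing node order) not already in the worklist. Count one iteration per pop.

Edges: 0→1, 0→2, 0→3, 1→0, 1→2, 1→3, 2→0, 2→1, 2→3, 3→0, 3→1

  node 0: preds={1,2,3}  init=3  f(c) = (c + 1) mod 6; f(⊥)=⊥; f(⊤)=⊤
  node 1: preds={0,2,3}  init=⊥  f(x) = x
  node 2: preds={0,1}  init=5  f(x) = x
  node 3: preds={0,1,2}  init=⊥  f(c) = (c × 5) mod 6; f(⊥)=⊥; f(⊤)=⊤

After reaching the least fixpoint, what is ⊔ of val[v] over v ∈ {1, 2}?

Iteration log — 6 steps:
  step 1. node 0  ⊔preds=5  new=⊤  old=3  +wl: 
  step 2. node 1  ⊔preds=⊤  new=⊤  old=⊥  +wl: 0
  step 3. node 2  ⊔preds=⊤  new=⊤  old=5  +wl: 1
  step 4. node 3  ⊔preds=⊤  new=⊤  old=⊥  +wl: 
  step 5. node 0  ⊔preds=⊤  new=⊤  stable
  step 6. node 1  ⊔preds=⊤  new=⊤  stable

Least fixpoint reached:
  node 0: ⊤
  node 1: ⊤
  node 2: ⊤
  node 3: ⊤

⊤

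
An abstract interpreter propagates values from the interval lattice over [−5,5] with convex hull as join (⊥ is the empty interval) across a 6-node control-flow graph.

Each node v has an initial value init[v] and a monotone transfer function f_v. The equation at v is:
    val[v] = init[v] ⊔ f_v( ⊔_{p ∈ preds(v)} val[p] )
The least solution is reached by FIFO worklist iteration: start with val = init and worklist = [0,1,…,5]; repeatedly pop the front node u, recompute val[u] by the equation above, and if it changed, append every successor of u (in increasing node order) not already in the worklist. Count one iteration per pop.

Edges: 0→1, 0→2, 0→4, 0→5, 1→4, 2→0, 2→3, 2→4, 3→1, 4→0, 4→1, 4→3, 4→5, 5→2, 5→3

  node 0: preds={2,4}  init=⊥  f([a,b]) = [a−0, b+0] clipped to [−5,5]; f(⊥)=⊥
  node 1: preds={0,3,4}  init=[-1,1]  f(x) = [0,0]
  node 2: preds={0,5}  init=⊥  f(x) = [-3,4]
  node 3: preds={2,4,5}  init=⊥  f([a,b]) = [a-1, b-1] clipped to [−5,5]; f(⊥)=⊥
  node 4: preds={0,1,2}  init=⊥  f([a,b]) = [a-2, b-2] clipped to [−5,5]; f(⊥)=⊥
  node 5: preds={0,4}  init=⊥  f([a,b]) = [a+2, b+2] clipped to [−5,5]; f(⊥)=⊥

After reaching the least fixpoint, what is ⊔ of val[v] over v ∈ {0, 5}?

Trace (16 dequeues):
  [1] u=0 | in ⊥ | out ⊥ | ==
  [2] u=1 | in ⊥ | out [-1,1] | ==
  [3] u=2 | in ⊥ | out [-3,4] | prev ⊥ | push {0}
  [4] u=3 | in [-3,4] | out [-4,3] | prev ⊥ | push {1}
  [5] u=4 | in [-3,4] | out [-5,2] | prev ⊥ | push {3}
  [6] u=5 | in [-5,2] | out [-3,4] | prev ⊥ | push {2}
  [7] u=0 | in [-5,4] | out [-5,4] | prev ⊥ | push {4,5}
  [8] u=1 | in [-5,4] | out [-1,1] | ==
  [9] u=3 | in [-5,4] | out [-5,3] | prev [-4,3] | push {1}
  [10] u=2 | in [-5,4] | out [-3,4] | ==
  [11] u=4 | in [-5,4] | out [-5,2] | ==
  [12] u=5 | in [-5,4] | out [-3,5] | prev [-3,4] | push {2,3}
  [13] u=1 | in [-5,4] | out [-1,1] | ==
  [14] u=2 | in [-5,5] | out [-3,4] | ==
  [15] u=3 | in [-5,5] | out [-5,4] | prev [-5,3] | push {1}
  [16] u=1 | in [-5,4] | out [-1,1] | ==

Converged values:
  [0] [-5,4]
  [1] [-1,1]
  [2] [-3,4]
  [3] [-5,4]
  [4] [-5,2]
  [5] [-3,5]

[-5,5]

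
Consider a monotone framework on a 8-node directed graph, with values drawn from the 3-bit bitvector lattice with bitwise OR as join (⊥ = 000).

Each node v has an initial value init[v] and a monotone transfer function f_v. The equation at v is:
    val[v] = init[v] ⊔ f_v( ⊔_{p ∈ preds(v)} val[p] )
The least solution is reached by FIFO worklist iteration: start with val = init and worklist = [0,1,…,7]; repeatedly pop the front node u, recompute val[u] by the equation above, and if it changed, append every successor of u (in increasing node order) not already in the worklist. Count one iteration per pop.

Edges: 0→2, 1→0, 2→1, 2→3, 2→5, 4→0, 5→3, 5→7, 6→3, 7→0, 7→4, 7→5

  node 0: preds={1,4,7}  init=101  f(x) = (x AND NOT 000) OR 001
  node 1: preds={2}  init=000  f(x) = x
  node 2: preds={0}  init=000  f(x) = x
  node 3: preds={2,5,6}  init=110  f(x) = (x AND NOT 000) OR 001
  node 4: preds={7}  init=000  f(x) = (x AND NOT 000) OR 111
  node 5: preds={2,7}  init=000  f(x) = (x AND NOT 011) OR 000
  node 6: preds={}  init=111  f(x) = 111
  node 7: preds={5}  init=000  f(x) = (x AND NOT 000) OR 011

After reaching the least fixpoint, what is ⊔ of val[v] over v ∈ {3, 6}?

Worklist (18 pops):
  #1 pop 0: in=000 → 101 (no change)
  #2 pop 1: in=000 → 000 (no change)
  #3 pop 2: in=101 → 101 (was 000); enqueue [1]
  #4 pop 3: in=111 → 111 (was 110); enqueue []
  #5 pop 4: in=000 → 111 (was 000); enqueue [0]
  #6 pop 5: in=101 → 100 (was 000); enqueue [3]
  #7 pop 6: in=000 → 111 (no change)
  #8 pop 7: in=100 → 111 (was 000); enqueue [4,5]
  #9 pop 1: in=101 → 101 (was 000); enqueue []
  #10 pop 0: in=111 → 111 (was 101); enqueue [2]
  #11 pop 3: in=111 → 111 (no change)
  #12 pop 4: in=111 → 111 (no change)
  #13 pop 5: in=111 → 100 (no change)
  #14 pop 2: in=111 → 111 (was 101); enqueue [1,3,5]
  #15 pop 1: in=111 → 111 (was 101); enqueue [0]
  #16 pop 3: in=111 → 111 (no change)
  #17 pop 5: in=111 → 100 (no change)
  #18 pop 0: in=111 → 111 (no change)

Fixpoint:
  val[0] = 111
  val[1] = 111
  val[2] = 111
  val[3] = 111
  val[4] = 111
  val[5] = 100
  val[6] = 111
  val[7] = 111

111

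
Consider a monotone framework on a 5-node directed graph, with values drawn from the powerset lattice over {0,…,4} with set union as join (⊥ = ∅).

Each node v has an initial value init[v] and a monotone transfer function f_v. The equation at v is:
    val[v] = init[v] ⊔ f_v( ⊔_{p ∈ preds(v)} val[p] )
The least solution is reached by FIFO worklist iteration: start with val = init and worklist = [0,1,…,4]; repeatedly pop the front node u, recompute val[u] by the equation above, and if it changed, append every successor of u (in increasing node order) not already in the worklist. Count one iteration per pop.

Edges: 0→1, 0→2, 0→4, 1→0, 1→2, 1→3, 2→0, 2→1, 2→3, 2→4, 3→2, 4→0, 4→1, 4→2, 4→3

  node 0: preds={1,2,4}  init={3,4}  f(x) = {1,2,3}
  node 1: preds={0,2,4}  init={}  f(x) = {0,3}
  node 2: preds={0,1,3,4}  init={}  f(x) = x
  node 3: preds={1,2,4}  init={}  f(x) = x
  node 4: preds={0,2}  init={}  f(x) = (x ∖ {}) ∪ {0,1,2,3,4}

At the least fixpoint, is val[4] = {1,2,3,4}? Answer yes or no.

no

Iteration log — 9 steps:
  step 1. node 0  ⊔preds={}  new={1,2,3,4}  old={3,4}  +wl: 
  step 2. node 1  ⊔preds={1,2,3,4}  new={0,3}  old={}  +wl: 0
  step 3. node 2  ⊔preds={0,1,2,3,4}  new={0,1,2,3,4}  old={}  +wl: 1
  step 4. node 3  ⊔preds={0,1,2,3,4}  new={0,1,2,3,4}  old={}  +wl: 2
  step 5. node 4  ⊔preds={0,1,2,3,4}  new={0,1,2,3,4}  old={}  +wl: 3
  step 6. node 0  ⊔preds={0,1,2,3,4}  new={1,2,3,4}  stable
  step 7. node 1  ⊔preds={0,1,2,3,4}  new={0,3}  stable
  step 8. node 2  ⊔preds={0,1,2,3,4}  new={0,1,2,3,4}  stable
  step 9. node 3  ⊔preds={0,1,2,3,4}  new={0,1,2,3,4}  stable

Least fixpoint reached:
  node 0: {1,2,3,4}
  node 1: {0,3}
  node 2: {0,1,2,3,4}
  node 3: {0,1,2,3,4}
  node 4: {0,1,2,3,4}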